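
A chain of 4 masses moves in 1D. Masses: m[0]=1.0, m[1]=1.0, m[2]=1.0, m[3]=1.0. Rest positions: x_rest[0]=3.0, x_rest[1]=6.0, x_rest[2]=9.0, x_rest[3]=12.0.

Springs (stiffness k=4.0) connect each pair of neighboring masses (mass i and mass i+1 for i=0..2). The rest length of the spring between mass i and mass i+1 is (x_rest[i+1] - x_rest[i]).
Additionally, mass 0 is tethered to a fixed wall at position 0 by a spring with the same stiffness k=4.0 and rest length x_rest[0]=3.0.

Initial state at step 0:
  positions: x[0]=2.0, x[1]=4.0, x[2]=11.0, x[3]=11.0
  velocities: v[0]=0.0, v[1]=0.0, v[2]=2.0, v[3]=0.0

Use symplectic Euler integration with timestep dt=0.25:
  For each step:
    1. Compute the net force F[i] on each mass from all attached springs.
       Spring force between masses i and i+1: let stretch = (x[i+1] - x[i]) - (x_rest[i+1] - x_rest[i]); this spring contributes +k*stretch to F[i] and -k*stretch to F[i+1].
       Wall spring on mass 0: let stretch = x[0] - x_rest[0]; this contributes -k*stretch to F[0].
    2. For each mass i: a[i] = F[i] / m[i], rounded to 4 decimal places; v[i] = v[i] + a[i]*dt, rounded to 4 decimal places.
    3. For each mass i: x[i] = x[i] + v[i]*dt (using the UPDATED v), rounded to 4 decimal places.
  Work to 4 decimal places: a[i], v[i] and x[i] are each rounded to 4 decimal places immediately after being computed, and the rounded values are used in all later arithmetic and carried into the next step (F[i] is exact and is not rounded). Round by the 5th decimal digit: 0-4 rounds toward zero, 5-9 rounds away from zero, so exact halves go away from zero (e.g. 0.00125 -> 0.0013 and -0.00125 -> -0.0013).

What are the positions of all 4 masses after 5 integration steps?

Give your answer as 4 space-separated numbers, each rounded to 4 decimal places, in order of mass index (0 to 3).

Answer: 5.0625 5.9922 9.6709 12.1231

Derivation:
Step 0: x=[2.0000 4.0000 11.0000 11.0000] v=[0.0000 0.0000 2.0000 0.0000]
Step 1: x=[2.0000 5.2500 9.7500 11.7500] v=[0.0000 5.0000 -5.0000 3.0000]
Step 2: x=[2.3125 6.8125 7.8750 12.7500] v=[1.2500 6.2500 -7.5000 4.0000]
Step 3: x=[3.1719 7.5156 6.9531 13.2813] v=[3.4375 2.8125 -3.6875 2.1250]
Step 4: x=[4.3242 6.9922 7.7539 12.9805] v=[4.6093 -2.0937 3.2032 -1.2032]
Step 5: x=[5.0625 5.9922 9.6709 12.1231] v=[2.9531 -4.0000 7.6681 -3.4298]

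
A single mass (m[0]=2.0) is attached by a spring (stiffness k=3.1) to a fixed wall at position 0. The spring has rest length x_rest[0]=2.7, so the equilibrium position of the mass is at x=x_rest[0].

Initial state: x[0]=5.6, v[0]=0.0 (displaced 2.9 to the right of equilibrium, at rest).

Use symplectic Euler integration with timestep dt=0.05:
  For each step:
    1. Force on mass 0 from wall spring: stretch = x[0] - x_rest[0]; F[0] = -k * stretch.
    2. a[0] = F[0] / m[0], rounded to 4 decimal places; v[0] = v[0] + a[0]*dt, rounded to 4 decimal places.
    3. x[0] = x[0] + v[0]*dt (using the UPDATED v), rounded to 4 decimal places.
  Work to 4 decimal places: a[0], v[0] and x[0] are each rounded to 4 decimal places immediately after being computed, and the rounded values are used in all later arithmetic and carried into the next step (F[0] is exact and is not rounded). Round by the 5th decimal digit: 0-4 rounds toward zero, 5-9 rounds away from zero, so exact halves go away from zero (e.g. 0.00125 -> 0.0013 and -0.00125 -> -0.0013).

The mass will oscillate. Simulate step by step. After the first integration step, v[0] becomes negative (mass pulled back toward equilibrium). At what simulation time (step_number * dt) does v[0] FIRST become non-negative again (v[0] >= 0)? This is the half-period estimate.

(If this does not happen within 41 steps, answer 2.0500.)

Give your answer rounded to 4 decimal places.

Answer: 2.0500

Derivation:
Step 0: x=[5.6000] v=[0.0000]
Step 1: x=[5.5888] v=[-0.2248]
Step 2: x=[5.5664] v=[-0.4487]
Step 3: x=[5.5329] v=[-0.6708]
Step 4: x=[5.4884] v=[-0.8904]
Step 5: x=[5.4331] v=[-1.1065]
Step 6: x=[5.3672] v=[-1.3183]
Step 7: x=[5.2910] v=[-1.5250]
Step 8: x=[5.2047] v=[-1.7258]
Step 9: x=[5.1087] v=[-1.9199]
Step 10: x=[5.0034] v=[-2.1066]
Step 11: x=[4.8891] v=[-2.2851]
Step 12: x=[4.7664] v=[-2.4548]
Step 13: x=[4.6357] v=[-2.6149]
Step 14: x=[4.4975] v=[-2.7649]
Step 15: x=[4.3523] v=[-2.9042]
Step 16: x=[4.2007] v=[-3.0323]
Step 17: x=[4.0433] v=[-3.1486]
Step 18: x=[3.8807] v=[-3.2527]
Step 19: x=[3.7135] v=[-3.3442]
Step 20: x=[3.5424] v=[-3.4227]
Step 21: x=[3.3680] v=[-3.4880]
Step 22: x=[3.1910] v=[-3.5398]
Step 23: x=[3.0121] v=[-3.5779]
Step 24: x=[2.8320] v=[-3.6021]
Step 25: x=[2.6514] v=[-3.6123]
Step 26: x=[2.4710] v=[-3.6085]
Step 27: x=[2.2915] v=[-3.5908]
Step 28: x=[2.1135] v=[-3.5591]
Step 29: x=[1.9378] v=[-3.5136]
Step 30: x=[1.7651] v=[-3.4545]
Step 31: x=[1.5960] v=[-3.3820]
Step 32: x=[1.4312] v=[-3.2964]
Step 33: x=[1.2713] v=[-3.1981]
Step 34: x=[1.1169] v=[-3.0874]
Step 35: x=[0.9687] v=[-2.9647]
Step 36: x=[0.8272] v=[-2.8305]
Step 37: x=[0.6929] v=[-2.6854]
Step 38: x=[0.5664] v=[-2.5299]
Step 39: x=[0.4482] v=[-2.3645]
Step 40: x=[0.3387] v=[-2.1900]
Step 41: x=[0.2384] v=[-2.0070]
v[0] did not become non-negative within 41 steps; using fallback time=2.0500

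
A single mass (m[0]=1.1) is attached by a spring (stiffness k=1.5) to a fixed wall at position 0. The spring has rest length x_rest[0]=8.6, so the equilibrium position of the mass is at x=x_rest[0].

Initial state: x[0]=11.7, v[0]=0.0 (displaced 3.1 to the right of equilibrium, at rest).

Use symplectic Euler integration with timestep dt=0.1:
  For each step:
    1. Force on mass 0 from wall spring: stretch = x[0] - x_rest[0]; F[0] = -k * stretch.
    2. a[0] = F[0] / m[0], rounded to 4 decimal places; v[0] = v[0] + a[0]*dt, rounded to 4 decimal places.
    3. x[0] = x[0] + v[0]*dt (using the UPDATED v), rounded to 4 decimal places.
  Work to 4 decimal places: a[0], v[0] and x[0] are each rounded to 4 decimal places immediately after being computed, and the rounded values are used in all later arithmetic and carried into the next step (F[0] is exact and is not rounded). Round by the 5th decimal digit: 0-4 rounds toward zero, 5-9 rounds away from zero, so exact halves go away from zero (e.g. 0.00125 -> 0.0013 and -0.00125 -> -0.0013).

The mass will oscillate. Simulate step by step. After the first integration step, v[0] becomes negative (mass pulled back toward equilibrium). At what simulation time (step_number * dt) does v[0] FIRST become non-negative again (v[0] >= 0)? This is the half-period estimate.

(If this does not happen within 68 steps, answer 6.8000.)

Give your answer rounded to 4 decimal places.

Step 0: x=[11.7000] v=[0.0000]
Step 1: x=[11.6577] v=[-0.4227]
Step 2: x=[11.5737] v=[-0.8397]
Step 3: x=[11.4492] v=[-1.2452]
Step 4: x=[11.2858] v=[-1.6337]
Step 5: x=[11.0858] v=[-2.0000]
Step 6: x=[10.8519] v=[-2.3390]
Step 7: x=[10.5873] v=[-2.6461]
Step 8: x=[10.2956] v=[-2.9171]
Step 9: x=[9.9808] v=[-3.1483]
Step 10: x=[9.6471] v=[-3.3366]
Step 11: x=[9.2992] v=[-3.4794]
Step 12: x=[8.9417] v=[-3.5748]
Step 13: x=[8.5796] v=[-3.6214]
Step 14: x=[8.2177] v=[-3.6186]
Step 15: x=[7.8611] v=[-3.5665]
Step 16: x=[7.5145] v=[-3.4657]
Step 17: x=[7.1827] v=[-3.3177]
Step 18: x=[6.8703] v=[-3.1244]
Step 19: x=[6.5815] v=[-2.8885]
Step 20: x=[6.3202] v=[-2.6133]
Step 21: x=[6.0900] v=[-2.3024]
Step 22: x=[5.8940] v=[-1.9601]
Step 23: x=[5.7349] v=[-1.5911]
Step 24: x=[5.6149] v=[-1.2004]
Step 25: x=[5.5356] v=[-0.7933]
Step 26: x=[5.4981] v=[-0.3754]
Step 27: x=[5.5029] v=[0.0476]
First v>=0 after going negative at step 27, time=2.7000

Answer: 2.7000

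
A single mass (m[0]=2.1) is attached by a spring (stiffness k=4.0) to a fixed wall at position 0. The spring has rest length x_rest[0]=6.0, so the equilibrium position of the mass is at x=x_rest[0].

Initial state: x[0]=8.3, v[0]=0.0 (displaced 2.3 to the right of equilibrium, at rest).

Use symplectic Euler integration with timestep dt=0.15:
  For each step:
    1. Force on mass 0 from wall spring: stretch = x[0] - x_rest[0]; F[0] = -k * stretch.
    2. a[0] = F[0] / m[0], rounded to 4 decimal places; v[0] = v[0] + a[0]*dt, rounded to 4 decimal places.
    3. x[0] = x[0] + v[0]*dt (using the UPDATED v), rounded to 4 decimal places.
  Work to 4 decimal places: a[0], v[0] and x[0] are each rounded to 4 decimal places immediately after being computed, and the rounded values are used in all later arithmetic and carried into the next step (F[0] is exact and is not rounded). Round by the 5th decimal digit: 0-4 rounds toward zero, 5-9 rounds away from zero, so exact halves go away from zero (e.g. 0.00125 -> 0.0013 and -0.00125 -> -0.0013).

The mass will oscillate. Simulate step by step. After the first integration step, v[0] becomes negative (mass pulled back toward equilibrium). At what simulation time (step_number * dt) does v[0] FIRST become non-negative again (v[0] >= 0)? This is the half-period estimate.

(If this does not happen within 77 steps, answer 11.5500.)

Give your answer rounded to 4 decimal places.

Step 0: x=[8.3000] v=[0.0000]
Step 1: x=[8.2014] v=[-0.6572]
Step 2: x=[8.0085] v=[-1.2862]
Step 3: x=[7.7295] v=[-1.8601]
Step 4: x=[7.3764] v=[-2.3542]
Step 5: x=[6.9643] v=[-2.7475]
Step 6: x=[6.5109] v=[-3.0230]
Step 7: x=[6.0356] v=[-3.1690]
Step 8: x=[5.5587] v=[-3.1792]
Step 9: x=[5.1007] v=[-3.0531]
Step 10: x=[4.6813] v=[-2.7962]
Step 11: x=[4.3184] v=[-2.4194]
Step 12: x=[4.0276] v=[-1.9390]
Step 13: x=[3.8213] v=[-1.3755]
Step 14: x=[3.7084] v=[-0.7530]
Step 15: x=[3.6937] v=[-0.0983]
Step 16: x=[3.7778] v=[0.5607]
First v>=0 after going negative at step 16, time=2.4000

Answer: 2.4000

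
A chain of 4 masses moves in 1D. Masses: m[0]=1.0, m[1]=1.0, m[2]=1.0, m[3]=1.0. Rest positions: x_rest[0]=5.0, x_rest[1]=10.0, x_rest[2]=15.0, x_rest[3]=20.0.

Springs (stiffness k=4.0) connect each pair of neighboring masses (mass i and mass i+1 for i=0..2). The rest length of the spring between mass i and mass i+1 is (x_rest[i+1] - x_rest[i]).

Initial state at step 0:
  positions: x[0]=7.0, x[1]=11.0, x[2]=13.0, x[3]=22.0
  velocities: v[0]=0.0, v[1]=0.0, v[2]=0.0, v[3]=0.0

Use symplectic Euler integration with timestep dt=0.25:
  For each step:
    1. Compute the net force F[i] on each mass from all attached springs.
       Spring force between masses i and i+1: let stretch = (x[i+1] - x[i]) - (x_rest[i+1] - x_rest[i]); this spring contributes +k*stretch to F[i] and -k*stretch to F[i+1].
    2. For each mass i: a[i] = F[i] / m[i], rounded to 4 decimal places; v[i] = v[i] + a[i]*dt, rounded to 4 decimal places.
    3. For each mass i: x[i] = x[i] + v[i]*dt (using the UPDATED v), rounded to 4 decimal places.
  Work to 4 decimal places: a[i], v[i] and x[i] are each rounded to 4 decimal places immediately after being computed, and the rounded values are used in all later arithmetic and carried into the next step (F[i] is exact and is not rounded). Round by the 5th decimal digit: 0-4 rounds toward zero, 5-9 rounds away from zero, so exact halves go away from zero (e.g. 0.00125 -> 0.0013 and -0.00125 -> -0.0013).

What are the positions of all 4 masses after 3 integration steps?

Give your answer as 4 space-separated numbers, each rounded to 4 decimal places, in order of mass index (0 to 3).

Answer: 5.3594 10.4844 18.2031 18.9531

Derivation:
Step 0: x=[7.0000 11.0000 13.0000 22.0000] v=[0.0000 0.0000 0.0000 0.0000]
Step 1: x=[6.7500 10.5000 14.7500 21.0000] v=[-1.0000 -2.0000 7.0000 -4.0000]
Step 2: x=[6.1875 10.1250 17.0000 19.6875] v=[-2.2500 -1.5000 9.0000 -5.2500]
Step 3: x=[5.3594 10.4844 18.2031 18.9531] v=[-3.3125 1.4375 4.8125 -2.9375]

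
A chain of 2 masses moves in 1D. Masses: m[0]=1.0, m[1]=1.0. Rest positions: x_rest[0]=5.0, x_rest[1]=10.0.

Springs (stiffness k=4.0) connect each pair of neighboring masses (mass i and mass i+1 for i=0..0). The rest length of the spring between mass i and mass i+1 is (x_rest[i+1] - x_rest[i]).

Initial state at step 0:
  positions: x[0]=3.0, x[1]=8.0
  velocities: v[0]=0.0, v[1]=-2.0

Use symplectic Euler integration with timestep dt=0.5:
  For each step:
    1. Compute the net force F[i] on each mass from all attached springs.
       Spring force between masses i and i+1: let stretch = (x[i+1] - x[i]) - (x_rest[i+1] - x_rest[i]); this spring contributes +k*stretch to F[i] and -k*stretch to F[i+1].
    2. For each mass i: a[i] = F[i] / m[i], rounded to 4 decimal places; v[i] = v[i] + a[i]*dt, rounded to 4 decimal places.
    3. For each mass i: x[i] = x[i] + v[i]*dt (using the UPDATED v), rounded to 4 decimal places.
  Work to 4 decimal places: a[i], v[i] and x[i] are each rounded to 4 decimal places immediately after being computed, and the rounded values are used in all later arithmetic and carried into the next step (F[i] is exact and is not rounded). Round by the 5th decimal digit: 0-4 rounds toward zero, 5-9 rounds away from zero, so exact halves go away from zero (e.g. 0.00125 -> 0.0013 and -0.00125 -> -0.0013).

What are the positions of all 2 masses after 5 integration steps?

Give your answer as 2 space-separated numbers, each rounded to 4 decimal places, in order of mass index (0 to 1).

Step 0: x=[3.0000 8.0000] v=[0.0000 -2.0000]
Step 1: x=[3.0000 7.0000] v=[0.0000 -2.0000]
Step 2: x=[2.0000 7.0000] v=[-2.0000 0.0000]
Step 3: x=[1.0000 7.0000] v=[-2.0000 0.0000]
Step 4: x=[1.0000 6.0000] v=[0.0000 -2.0000]
Step 5: x=[1.0000 5.0000] v=[0.0000 -2.0000]

Answer: 1.0000 5.0000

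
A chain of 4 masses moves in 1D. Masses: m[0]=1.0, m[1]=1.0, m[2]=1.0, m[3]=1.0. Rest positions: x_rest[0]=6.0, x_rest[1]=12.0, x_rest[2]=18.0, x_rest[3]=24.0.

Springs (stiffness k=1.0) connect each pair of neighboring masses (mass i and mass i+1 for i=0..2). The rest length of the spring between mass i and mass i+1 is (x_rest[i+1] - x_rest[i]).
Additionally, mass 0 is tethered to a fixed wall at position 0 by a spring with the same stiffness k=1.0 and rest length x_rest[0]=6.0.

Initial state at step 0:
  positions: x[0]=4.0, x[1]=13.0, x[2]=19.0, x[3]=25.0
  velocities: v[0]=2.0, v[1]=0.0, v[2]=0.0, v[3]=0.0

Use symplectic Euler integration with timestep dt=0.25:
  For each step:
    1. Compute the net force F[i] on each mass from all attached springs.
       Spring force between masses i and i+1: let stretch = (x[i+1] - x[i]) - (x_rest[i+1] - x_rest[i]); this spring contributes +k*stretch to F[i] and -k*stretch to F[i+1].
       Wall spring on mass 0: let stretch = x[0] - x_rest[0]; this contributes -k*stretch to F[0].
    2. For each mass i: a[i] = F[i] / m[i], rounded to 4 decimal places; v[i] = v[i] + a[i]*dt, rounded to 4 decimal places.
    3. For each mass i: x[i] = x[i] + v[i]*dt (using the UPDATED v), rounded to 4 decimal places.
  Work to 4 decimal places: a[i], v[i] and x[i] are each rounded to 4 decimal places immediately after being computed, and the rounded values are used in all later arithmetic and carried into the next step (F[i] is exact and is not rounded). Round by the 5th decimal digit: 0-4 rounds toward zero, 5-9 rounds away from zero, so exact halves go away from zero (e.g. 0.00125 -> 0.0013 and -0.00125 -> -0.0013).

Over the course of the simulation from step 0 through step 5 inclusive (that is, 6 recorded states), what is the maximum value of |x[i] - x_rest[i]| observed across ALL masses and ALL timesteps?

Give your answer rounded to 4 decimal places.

Answer: 2.5898

Derivation:
Step 0: x=[4.0000 13.0000 19.0000 25.0000] v=[2.0000 0.0000 0.0000 0.0000]
Step 1: x=[4.8125 12.8125 19.0000 25.0000] v=[3.2500 -0.7500 0.0000 0.0000]
Step 2: x=[5.8242 12.5117 18.9883 25.0000] v=[4.0469 -1.2031 -0.0469 0.0000]
Step 3: x=[6.8899 12.1978 18.9475 24.9993] v=[4.2627 -1.2558 -0.1631 -0.0029]
Step 4: x=[7.8567 11.9740 18.8631 24.9953] v=[3.8672 -0.8954 -0.3376 -0.0159]
Step 5: x=[8.5898 11.9234 18.7314 24.9831] v=[2.9324 -0.2025 -0.5268 -0.0490]
Max displacement = 2.5898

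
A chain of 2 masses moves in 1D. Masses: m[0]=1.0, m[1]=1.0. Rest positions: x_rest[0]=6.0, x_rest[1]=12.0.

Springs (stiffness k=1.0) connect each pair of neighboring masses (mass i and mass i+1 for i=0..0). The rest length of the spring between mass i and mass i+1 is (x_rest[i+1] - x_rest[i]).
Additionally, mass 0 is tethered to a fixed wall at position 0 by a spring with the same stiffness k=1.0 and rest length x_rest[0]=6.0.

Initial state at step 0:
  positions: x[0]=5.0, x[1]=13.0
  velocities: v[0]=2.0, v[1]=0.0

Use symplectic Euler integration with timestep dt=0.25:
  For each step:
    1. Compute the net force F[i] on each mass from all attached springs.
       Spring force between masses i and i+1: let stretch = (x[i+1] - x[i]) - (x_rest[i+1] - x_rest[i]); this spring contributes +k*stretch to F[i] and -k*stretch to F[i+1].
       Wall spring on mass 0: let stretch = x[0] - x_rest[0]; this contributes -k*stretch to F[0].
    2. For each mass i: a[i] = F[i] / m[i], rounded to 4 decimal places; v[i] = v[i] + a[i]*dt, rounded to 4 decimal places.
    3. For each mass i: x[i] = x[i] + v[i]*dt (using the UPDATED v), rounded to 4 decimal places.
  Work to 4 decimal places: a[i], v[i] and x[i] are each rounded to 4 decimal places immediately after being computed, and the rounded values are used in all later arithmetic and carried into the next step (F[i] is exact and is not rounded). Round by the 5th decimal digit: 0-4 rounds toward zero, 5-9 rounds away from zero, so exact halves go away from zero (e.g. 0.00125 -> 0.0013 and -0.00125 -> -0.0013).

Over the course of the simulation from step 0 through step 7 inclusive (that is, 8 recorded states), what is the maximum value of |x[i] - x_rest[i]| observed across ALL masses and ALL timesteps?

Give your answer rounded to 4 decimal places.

Step 0: x=[5.0000 13.0000] v=[2.0000 0.0000]
Step 1: x=[5.6875 12.8750] v=[2.7500 -0.5000]
Step 2: x=[6.4688 12.6758] v=[3.1250 -0.7969]
Step 3: x=[7.2337 12.4636] v=[3.0596 -0.8487]
Step 4: x=[7.8734 12.2996] v=[2.5587 -0.6562]
Step 5: x=[8.2976 12.2339] v=[1.6969 -0.2628]
Step 6: x=[8.4493 12.2972] v=[0.6066 0.2531]
Step 7: x=[8.3134 12.4950] v=[-0.5438 0.7911]
Max displacement = 2.4493

Answer: 2.4493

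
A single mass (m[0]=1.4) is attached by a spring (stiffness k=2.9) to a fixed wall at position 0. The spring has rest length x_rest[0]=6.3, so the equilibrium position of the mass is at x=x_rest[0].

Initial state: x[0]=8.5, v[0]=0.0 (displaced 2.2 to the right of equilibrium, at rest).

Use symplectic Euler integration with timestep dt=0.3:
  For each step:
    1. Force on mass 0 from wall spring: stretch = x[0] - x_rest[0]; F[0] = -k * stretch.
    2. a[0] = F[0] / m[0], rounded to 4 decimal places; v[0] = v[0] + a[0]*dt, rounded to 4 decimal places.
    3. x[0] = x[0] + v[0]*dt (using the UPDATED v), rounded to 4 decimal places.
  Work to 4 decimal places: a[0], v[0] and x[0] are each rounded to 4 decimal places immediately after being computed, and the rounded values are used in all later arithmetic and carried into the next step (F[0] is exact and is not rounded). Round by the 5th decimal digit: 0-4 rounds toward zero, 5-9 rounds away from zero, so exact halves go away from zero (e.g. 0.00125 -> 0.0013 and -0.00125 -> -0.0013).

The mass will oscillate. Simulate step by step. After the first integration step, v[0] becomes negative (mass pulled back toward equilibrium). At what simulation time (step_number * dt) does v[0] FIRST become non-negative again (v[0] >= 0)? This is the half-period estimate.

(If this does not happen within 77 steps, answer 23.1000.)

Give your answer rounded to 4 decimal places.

Step 0: x=[8.5000] v=[0.0000]
Step 1: x=[8.0899] v=[-1.3671]
Step 2: x=[7.3461] v=[-2.4794]
Step 3: x=[6.4073] v=[-3.1295]
Step 4: x=[5.4484] v=[-3.1962]
Step 5: x=[4.6483] v=[-2.6670]
Step 6: x=[4.1561] v=[-1.6406]
Step 7: x=[4.0636] v=[-0.3083]
Step 8: x=[4.3881] v=[1.0815]
First v>=0 after going negative at step 8, time=2.4000

Answer: 2.4000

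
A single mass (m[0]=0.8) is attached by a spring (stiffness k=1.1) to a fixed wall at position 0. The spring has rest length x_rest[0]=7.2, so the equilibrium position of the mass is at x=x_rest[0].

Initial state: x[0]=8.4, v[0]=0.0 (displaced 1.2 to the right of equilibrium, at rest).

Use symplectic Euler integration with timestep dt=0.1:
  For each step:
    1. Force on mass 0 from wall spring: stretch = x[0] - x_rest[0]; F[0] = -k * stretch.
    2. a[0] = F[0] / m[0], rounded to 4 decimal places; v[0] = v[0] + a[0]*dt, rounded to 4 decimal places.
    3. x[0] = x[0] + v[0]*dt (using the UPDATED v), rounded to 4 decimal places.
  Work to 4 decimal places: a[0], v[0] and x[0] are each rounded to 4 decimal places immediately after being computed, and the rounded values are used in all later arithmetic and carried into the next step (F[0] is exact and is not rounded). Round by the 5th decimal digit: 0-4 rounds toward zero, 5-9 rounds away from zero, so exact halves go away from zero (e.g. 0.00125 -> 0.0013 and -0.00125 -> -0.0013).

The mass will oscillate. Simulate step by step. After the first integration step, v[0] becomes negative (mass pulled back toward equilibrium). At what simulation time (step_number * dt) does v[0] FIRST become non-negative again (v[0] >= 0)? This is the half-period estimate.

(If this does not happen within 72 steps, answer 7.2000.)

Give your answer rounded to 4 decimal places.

Answer: 2.7000

Derivation:
Step 0: x=[8.4000] v=[0.0000]
Step 1: x=[8.3835] v=[-0.1650]
Step 2: x=[8.3507] v=[-0.3277]
Step 3: x=[8.3021] v=[-0.4859]
Step 4: x=[8.2384] v=[-0.6374]
Step 5: x=[8.1604] v=[-0.7802]
Step 6: x=[8.0692] v=[-0.9123]
Step 7: x=[7.9660] v=[-1.0318]
Step 8: x=[7.8523] v=[-1.1371]
Step 9: x=[7.7296] v=[-1.2268]
Step 10: x=[7.5996] v=[-1.2996]
Step 11: x=[7.4641] v=[-1.3546]
Step 12: x=[7.3250] v=[-1.3909]
Step 13: x=[7.1842] v=[-1.4081]
Step 14: x=[7.0436] v=[-1.4059]
Step 15: x=[6.9052] v=[-1.3844]
Step 16: x=[6.7708] v=[-1.3439]
Step 17: x=[6.6423] v=[-1.2849]
Step 18: x=[6.5215] v=[-1.2082]
Step 19: x=[6.4100] v=[-1.1149]
Step 20: x=[6.3094] v=[-1.0063]
Step 21: x=[6.2210] v=[-0.8838]
Step 22: x=[6.1461] v=[-0.7492]
Step 23: x=[6.0857] v=[-0.6043]
Step 24: x=[6.0406] v=[-0.4511]
Step 25: x=[6.0114] v=[-0.2917]
Step 26: x=[5.9986] v=[-0.1283]
Step 27: x=[6.0023] v=[0.0369]
First v>=0 after going negative at step 27, time=2.7000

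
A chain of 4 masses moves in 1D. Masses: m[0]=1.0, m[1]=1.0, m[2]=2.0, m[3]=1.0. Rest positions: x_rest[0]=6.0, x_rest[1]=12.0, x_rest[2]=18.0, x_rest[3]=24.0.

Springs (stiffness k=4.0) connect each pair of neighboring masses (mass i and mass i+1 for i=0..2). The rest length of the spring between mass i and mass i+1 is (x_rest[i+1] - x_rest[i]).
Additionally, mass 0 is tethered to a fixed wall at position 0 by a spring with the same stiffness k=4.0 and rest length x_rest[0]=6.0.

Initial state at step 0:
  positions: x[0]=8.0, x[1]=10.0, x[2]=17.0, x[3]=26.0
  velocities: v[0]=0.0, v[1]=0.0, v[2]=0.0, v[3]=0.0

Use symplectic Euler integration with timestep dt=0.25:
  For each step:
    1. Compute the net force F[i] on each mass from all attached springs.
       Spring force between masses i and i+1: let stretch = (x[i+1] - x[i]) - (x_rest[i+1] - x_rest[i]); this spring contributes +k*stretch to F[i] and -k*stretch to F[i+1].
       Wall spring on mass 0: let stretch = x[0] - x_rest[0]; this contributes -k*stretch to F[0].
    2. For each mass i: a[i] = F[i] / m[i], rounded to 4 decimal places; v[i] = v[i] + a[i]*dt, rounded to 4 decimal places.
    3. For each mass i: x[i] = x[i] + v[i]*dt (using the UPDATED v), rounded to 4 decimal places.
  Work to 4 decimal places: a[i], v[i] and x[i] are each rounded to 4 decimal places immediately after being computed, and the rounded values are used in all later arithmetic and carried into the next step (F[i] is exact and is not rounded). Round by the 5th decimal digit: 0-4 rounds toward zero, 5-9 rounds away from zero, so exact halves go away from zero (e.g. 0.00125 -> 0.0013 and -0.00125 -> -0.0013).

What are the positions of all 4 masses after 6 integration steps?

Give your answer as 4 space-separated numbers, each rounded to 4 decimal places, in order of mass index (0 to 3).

Answer: 7.6690 10.8862 18.7674 22.5108

Derivation:
Step 0: x=[8.0000 10.0000 17.0000 26.0000] v=[0.0000 0.0000 0.0000 0.0000]
Step 1: x=[6.5000 11.2500 17.2500 25.2500] v=[-6.0000 5.0000 1.0000 -3.0000]
Step 2: x=[4.5625 12.8125 17.7500 24.0000] v=[-7.7500 6.2500 2.0000 -5.0000]
Step 3: x=[3.5469 13.5469 18.4141 22.6875] v=[-4.0625 2.9375 2.6563 -5.2500]
Step 4: x=[4.1446 12.9981 19.0040 21.8067] v=[2.3906 -2.1953 2.3594 -3.5234]
Step 5: x=[5.9195 11.7374 19.1935 21.7252] v=[7.0995 -5.0429 0.7578 -0.3261]
Step 6: x=[7.6690 10.8862 18.7674 22.5108] v=[6.9979 -3.4047 -1.7044 3.1422]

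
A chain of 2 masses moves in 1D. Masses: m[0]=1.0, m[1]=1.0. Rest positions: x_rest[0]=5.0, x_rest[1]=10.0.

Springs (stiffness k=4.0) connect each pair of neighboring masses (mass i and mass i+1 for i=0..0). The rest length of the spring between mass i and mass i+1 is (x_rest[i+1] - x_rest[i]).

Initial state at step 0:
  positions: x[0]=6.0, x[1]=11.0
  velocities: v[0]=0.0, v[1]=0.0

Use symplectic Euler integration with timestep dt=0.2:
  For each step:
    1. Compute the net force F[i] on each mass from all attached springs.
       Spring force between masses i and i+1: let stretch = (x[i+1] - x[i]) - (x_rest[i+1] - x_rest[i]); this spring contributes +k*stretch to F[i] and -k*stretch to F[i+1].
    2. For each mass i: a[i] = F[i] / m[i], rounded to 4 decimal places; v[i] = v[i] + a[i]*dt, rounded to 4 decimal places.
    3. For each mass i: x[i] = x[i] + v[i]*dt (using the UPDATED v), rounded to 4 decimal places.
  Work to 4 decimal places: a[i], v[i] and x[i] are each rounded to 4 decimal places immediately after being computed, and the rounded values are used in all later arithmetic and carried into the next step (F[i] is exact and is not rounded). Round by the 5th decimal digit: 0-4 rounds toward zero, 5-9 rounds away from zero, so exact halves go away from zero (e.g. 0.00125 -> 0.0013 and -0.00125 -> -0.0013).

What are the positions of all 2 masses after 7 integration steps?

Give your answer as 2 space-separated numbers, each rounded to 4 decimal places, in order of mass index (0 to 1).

Step 0: x=[6.0000 11.0000] v=[0.0000 0.0000]
Step 1: x=[6.0000 11.0000] v=[0.0000 0.0000]
Step 2: x=[6.0000 11.0000] v=[0.0000 0.0000]
Step 3: x=[6.0000 11.0000] v=[0.0000 0.0000]
Step 4: x=[6.0000 11.0000] v=[0.0000 0.0000]
Step 5: x=[6.0000 11.0000] v=[0.0000 0.0000]
Step 6: x=[6.0000 11.0000] v=[0.0000 0.0000]
Step 7: x=[6.0000 11.0000] v=[0.0000 0.0000]

Answer: 6.0000 11.0000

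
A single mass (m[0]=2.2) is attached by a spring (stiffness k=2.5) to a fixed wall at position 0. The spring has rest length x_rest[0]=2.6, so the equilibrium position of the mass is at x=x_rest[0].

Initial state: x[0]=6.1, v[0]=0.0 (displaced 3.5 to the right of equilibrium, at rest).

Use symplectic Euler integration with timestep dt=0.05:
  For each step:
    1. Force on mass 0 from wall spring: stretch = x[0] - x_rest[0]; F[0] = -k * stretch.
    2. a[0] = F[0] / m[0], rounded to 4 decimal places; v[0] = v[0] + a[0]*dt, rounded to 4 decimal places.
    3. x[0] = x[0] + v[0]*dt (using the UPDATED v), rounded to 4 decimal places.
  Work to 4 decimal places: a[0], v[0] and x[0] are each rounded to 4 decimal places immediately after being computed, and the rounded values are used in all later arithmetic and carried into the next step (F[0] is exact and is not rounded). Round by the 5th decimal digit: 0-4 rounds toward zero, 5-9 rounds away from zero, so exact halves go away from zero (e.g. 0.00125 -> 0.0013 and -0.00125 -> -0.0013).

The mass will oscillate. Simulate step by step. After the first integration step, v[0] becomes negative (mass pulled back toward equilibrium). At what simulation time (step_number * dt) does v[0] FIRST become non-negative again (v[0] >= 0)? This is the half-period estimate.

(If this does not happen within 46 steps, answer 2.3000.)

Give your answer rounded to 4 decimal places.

Answer: 2.3000

Derivation:
Step 0: x=[6.1000] v=[0.0000]
Step 1: x=[6.0901] v=[-0.1989]
Step 2: x=[6.0702] v=[-0.3972]
Step 3: x=[6.0405] v=[-0.5944]
Step 4: x=[6.0010] v=[-0.7899]
Step 5: x=[5.9518] v=[-0.9831]
Step 6: x=[5.8931] v=[-1.1735]
Step 7: x=[5.8251] v=[-1.3606]
Step 8: x=[5.7479] v=[-1.5438]
Step 9: x=[5.6618] v=[-1.7227]
Step 10: x=[5.5670] v=[-1.8967]
Step 11: x=[5.4637] v=[-2.0653]
Step 12: x=[5.3523] v=[-2.2280]
Step 13: x=[5.2331] v=[-2.3844]
Step 14: x=[5.1064] v=[-2.5340]
Step 15: x=[4.9726] v=[-2.6764]
Step 16: x=[4.8320] v=[-2.8112]
Step 17: x=[4.6851] v=[-2.9380]
Step 18: x=[4.5323] v=[-3.0565]
Step 19: x=[4.3740] v=[-3.1663]
Step 20: x=[4.2106] v=[-3.2671]
Step 21: x=[4.0427] v=[-3.3586]
Step 22: x=[3.8707] v=[-3.4406]
Step 23: x=[3.6951] v=[-3.5128]
Step 24: x=[3.5164] v=[-3.5750]
Step 25: x=[3.3350] v=[-3.6271]
Step 26: x=[3.1516] v=[-3.6689]
Step 27: x=[2.9666] v=[-3.7002]
Step 28: x=[2.7806] v=[-3.7210]
Step 29: x=[2.5940] v=[-3.7313]
Step 30: x=[2.4075] v=[-3.7310]
Step 31: x=[2.2215] v=[-3.7201]
Step 32: x=[2.0366] v=[-3.6986]
Step 33: x=[1.8533] v=[-3.6666]
Step 34: x=[1.6721] v=[-3.6242]
Step 35: x=[1.4935] v=[-3.5715]
Step 36: x=[1.3181] v=[-3.5086]
Step 37: x=[1.1463] v=[-3.4358]
Step 38: x=[0.9786] v=[-3.3532]
Step 39: x=[0.8155] v=[-3.2611]
Step 40: x=[0.6575] v=[-3.1597]
Step 41: x=[0.5050] v=[-3.0493]
Step 42: x=[0.3585] v=[-2.9303]
Step 43: x=[0.2184] v=[-2.8029]
Step 44: x=[0.0850] v=[-2.6676]
Step 45: x=[-0.0412] v=[-2.5247]
Step 46: x=[-0.1599] v=[-2.3746]
v[0] did not become non-negative within 46 steps; using fallback time=2.3000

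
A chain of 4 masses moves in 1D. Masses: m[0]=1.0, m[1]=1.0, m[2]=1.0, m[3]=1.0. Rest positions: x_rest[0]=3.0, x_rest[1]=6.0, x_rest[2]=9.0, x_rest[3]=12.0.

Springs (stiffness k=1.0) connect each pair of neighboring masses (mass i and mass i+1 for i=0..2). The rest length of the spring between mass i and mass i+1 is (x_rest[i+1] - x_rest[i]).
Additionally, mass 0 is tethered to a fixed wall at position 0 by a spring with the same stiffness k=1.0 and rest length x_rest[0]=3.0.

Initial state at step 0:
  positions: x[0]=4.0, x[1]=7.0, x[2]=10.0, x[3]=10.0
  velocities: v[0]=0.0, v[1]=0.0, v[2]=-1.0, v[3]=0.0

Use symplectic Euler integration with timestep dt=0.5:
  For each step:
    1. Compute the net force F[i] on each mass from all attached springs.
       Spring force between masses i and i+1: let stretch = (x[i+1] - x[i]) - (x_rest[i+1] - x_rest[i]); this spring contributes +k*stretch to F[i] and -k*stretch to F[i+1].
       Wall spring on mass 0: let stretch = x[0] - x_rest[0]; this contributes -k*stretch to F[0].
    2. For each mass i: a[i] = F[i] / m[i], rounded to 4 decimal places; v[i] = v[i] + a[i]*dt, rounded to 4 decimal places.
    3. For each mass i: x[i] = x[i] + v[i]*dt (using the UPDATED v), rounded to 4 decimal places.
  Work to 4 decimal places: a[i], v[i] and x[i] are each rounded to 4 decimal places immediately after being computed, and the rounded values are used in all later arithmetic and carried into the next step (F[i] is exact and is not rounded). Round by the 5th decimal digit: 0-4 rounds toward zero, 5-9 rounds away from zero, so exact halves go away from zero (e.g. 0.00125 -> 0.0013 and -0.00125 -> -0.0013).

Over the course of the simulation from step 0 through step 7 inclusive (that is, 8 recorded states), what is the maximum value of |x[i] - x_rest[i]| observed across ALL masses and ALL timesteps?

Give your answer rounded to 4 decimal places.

Answer: 2.4953

Derivation:
Step 0: x=[4.0000 7.0000 10.0000 10.0000] v=[0.0000 0.0000 -1.0000 0.0000]
Step 1: x=[3.7500 7.0000 8.7500 10.7500] v=[-0.5000 0.0000 -2.5000 1.5000]
Step 2: x=[3.3750 6.6250 7.5625 11.7500] v=[-0.7500 -0.7500 -2.3750 2.0000]
Step 3: x=[2.9688 5.6719 7.1875 12.4532] v=[-0.8125 -1.9063 -0.7500 1.4063]
Step 4: x=[2.4961 4.4219 7.7501 12.5900] v=[-0.9454 -2.5001 1.1251 0.2735]
Step 5: x=[1.8808 3.5225 8.6906 12.2668] v=[-1.2306 -1.7989 1.8810 -0.6465]
Step 6: x=[1.2057 3.5047 9.2332 11.7995] v=[-1.3502 -0.0357 1.0851 -0.9346]
Step 7: x=[0.8039 4.3443 8.9852 11.4406] v=[-0.8036 1.6791 -0.4960 -0.7178]
Max displacement = 2.4953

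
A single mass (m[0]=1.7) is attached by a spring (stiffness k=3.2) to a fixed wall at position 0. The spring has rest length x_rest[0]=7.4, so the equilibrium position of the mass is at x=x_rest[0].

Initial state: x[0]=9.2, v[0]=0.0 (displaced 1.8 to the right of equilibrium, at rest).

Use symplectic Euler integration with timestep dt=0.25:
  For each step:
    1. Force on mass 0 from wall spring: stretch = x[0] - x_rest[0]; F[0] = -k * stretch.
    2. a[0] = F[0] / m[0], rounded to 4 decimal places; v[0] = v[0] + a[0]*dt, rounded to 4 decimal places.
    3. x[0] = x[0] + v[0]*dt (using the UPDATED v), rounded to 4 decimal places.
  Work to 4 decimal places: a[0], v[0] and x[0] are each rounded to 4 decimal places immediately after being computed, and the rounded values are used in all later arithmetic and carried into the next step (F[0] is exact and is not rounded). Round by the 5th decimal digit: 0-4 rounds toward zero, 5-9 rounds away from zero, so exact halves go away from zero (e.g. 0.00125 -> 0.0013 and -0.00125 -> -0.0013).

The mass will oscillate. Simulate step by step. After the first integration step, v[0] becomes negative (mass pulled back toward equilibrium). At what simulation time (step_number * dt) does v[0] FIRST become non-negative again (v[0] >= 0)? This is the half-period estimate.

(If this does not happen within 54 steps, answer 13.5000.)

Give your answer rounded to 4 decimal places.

Answer: 2.5000

Derivation:
Step 0: x=[9.2000] v=[0.0000]
Step 1: x=[8.9882] v=[-0.8471]
Step 2: x=[8.5896] v=[-1.5945]
Step 3: x=[8.0510] v=[-2.1543]
Step 4: x=[7.4358] v=[-2.4607]
Step 5: x=[6.8164] v=[-2.4776]
Step 6: x=[6.2657] v=[-2.2030]
Step 7: x=[5.8484] v=[-1.6692]
Step 8: x=[5.6137] v=[-0.9390]
Step 9: x=[5.5891] v=[-0.0984]
Step 10: x=[5.7776] v=[0.7538]
First v>=0 after going negative at step 10, time=2.5000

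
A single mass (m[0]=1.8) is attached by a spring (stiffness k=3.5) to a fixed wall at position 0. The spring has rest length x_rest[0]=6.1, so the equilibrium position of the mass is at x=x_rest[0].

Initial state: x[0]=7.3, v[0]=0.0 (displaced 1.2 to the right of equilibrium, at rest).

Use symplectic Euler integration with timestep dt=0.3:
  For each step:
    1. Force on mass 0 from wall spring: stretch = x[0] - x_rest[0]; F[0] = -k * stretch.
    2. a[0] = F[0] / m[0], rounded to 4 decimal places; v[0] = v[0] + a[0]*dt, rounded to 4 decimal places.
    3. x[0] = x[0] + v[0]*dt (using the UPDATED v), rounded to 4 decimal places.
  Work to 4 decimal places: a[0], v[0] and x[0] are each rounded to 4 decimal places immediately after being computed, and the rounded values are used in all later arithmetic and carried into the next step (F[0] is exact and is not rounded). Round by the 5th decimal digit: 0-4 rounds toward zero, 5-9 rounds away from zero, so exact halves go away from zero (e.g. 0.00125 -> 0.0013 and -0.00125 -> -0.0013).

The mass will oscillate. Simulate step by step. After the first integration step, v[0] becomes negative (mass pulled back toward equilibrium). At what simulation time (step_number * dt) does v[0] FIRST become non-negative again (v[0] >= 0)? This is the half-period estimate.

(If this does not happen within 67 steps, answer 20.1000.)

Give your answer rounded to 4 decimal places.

Answer: 2.4000

Derivation:
Step 0: x=[7.3000] v=[0.0000]
Step 1: x=[7.0900] v=[-0.7000]
Step 2: x=[6.7068] v=[-1.2775]
Step 3: x=[6.2174] v=[-1.6315]
Step 4: x=[5.7074] v=[-1.7000]
Step 5: x=[5.2661] v=[-1.4710]
Step 6: x=[4.9707] v=[-0.9846]
Step 7: x=[4.8730] v=[-0.3258]
Step 8: x=[4.9900] v=[0.3899]
First v>=0 after going negative at step 8, time=2.4000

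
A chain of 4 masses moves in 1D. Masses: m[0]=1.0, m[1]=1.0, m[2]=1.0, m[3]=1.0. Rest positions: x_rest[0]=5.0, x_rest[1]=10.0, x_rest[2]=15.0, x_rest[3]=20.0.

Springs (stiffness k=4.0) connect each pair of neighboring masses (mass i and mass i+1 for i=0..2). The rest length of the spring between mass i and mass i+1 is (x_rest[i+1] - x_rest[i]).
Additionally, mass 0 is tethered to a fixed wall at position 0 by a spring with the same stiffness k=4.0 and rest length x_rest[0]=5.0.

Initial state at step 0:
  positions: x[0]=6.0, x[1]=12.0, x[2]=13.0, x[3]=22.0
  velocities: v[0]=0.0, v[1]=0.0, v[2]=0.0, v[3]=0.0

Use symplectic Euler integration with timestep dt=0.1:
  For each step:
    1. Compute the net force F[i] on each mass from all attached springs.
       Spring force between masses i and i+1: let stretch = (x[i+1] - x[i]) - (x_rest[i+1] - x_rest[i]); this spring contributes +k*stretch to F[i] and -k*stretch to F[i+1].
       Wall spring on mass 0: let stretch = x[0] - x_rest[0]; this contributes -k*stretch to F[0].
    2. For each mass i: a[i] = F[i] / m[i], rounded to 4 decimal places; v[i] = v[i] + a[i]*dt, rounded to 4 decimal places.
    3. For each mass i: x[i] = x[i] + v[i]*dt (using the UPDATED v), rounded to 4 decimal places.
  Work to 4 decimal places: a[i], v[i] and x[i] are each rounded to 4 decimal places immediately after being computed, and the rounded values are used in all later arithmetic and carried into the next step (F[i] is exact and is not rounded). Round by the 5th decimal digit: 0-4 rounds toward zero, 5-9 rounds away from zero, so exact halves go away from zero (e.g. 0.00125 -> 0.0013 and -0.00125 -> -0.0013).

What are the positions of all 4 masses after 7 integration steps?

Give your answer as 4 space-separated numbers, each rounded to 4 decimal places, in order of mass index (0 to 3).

Answer: 5.3200 9.2375 17.8900 19.4888

Derivation:
Step 0: x=[6.0000 12.0000 13.0000 22.0000] v=[0.0000 0.0000 0.0000 0.0000]
Step 1: x=[6.0000 11.8000 13.3200 21.8400] v=[0.0000 -2.0000 3.2000 -1.6000]
Step 2: x=[5.9920 11.4288 13.9200 21.5392] v=[-0.0800 -3.7120 6.0000 -3.0080]
Step 3: x=[5.9618 10.9398 14.7251 21.1336] v=[-0.3021 -4.8902 8.0512 -4.0557]
Step 4: x=[5.8922 10.4031 15.6352 20.6717] v=[-0.6956 -5.3673 9.1005 -4.6191]
Step 5: x=[5.7674 9.8952 16.5374 20.2083] v=[-1.2481 -5.0788 9.0223 -4.6337]
Step 6: x=[5.5770 9.4879 17.3208 19.7981] v=[-1.9039 -4.0730 7.8338 -4.1021]
Step 7: x=[5.3200 9.2375 17.8900 19.4888] v=[-2.5703 -2.5042 5.6916 -3.0930]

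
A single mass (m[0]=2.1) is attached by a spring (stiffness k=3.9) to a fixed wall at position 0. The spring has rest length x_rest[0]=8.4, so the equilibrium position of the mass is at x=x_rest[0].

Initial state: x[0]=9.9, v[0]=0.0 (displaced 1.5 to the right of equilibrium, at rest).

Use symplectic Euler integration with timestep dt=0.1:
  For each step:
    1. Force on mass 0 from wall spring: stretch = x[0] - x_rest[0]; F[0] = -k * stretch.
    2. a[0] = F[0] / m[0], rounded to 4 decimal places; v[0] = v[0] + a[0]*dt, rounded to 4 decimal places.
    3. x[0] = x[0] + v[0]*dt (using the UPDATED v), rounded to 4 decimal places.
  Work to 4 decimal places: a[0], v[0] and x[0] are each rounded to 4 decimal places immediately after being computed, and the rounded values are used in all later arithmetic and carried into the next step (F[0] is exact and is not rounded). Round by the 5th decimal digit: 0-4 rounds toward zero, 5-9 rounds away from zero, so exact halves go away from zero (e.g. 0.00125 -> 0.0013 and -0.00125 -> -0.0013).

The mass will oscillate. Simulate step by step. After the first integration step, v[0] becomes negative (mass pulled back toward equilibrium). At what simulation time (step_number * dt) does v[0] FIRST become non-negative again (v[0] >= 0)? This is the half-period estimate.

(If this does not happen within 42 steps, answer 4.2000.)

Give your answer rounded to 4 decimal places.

Answer: 2.4000

Derivation:
Step 0: x=[9.9000] v=[0.0000]
Step 1: x=[9.8721] v=[-0.2786]
Step 2: x=[9.8169] v=[-0.5520]
Step 3: x=[9.7354] v=[-0.8151]
Step 4: x=[9.6291] v=[-1.0631]
Step 5: x=[9.5000] v=[-1.2914]
Step 6: x=[9.3504] v=[-1.4957]
Step 7: x=[9.1832] v=[-1.6722]
Step 8: x=[9.0014] v=[-1.8177]
Step 9: x=[8.8085] v=[-1.9294]
Step 10: x=[8.6080] v=[-2.0053]
Step 11: x=[8.4036] v=[-2.0439]
Step 12: x=[8.1991] v=[-2.0446]
Step 13: x=[7.9984] v=[-2.0073]
Step 14: x=[7.8051] v=[-1.9327]
Step 15: x=[7.6229] v=[-1.8222]
Step 16: x=[7.4551] v=[-1.6779]
Step 17: x=[7.3049] v=[-1.5024]
Step 18: x=[7.1750] v=[-1.2990]
Step 19: x=[7.0679] v=[-1.0715]
Step 20: x=[6.9855] v=[-0.8241]
Step 21: x=[6.9294] v=[-0.5614]
Step 22: x=[6.9006] v=[-0.2883]
Step 23: x=[6.8996] v=[-0.0098]
Step 24: x=[6.9265] v=[0.2689]
First v>=0 after going negative at step 24, time=2.4000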